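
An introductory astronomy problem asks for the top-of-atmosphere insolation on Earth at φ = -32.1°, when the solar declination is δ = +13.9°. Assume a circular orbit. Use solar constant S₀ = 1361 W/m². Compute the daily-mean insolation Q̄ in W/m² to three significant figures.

cos H₀ = −tan(-32.1°) tan(+13.900°) = 0.1552, H₀ = 1.4149 rad.
Bracket: H₀ sin φ sin δ + cos φ cos δ sin H₀ = 1.4149×-0.53140×0.24023 + 0.84712×0.97072×0.98788 = -0.180624 + 0.812350 = 0.631726.
Q̄ = (S₀/π) × [bracket] = (1361/π) × 0.631726 = 273.7 W/m².

Q̄ ≈ 274 W/m²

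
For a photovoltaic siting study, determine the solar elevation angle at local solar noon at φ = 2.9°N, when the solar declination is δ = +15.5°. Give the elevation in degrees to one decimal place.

At local noon the hour angle is zero, so the zenith angle equals |φ − δ| = |+2.9° − (+15.500°)| = 12.600°.
Elevation = 90° − 12.600° = 77.4°.

77.4°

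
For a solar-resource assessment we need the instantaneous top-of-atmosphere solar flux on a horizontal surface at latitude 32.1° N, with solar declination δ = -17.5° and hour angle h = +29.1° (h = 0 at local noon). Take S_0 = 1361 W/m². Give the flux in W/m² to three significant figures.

743 W/m²

cos θ_z = sin ϕ sin δ + cos ϕ cos δ cos h = -0.159795 + 0.705933 = 0.546138.
Flux = S_0 · cos θ_z = 1361 × 0.546138 = 743.3 W/m².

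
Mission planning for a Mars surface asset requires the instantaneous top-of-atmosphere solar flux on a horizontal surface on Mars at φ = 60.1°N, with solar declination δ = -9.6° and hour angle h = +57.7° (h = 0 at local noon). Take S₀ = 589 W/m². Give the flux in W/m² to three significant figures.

69.5 W/m²

cos θ_z = sin φ sin δ + cos φ cos δ cos h = -0.144571 + 0.262638 = 0.118067.
Flux = S₀ · cos θ_z = 589 × 0.118067 = 69.54 W/m².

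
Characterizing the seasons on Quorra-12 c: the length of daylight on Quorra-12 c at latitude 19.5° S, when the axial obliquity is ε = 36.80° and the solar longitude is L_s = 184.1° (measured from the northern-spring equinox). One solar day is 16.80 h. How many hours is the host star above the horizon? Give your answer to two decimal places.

Solar declination: sin δ = sin ε · sin L_s = sin 36.80° × sin 184.1° = -0.04283, so δ = -2.455°.
cos h₀ = −tan ϕ · tan δ = −tan(-19.5°) × tan(-2.455°) = -0.0152, so h₀ = 1.5860 rad = 90.87°.
Daylight = 2h₀/(2π) × 16.80 h = (1.5860/π) × 16.80 = 8.48 h.

8.48 h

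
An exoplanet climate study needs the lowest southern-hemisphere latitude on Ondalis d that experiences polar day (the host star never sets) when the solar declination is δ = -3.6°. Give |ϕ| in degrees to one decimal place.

|ϕ| = 86.4°

Polar day requires cos h₀ = −tan ϕ tan δ ≤ −1, i.e. tan ϕ tan δ ≥ 1.
The boundary is |tan ϕ| · |tan δ| = 1, so |ϕ| = 90° − |δ| = 90° − 3.6° = 86.4° in the southern hemisphere.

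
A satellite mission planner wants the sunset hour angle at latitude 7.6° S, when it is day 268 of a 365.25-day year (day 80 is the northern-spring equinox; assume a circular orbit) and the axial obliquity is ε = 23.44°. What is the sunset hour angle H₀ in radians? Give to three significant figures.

H₀ = 1.58 rad

Solar longitude: λ_s = 360° × (268 − 80)/365.25 = 185.298°.
sin δ = sin 23.44° × sin 185.298° = -0.03673, so δ = -2.105°.
cos H₀ = −tan φ · tan δ = −tan(-7.6°) × tan(-2.105°) = -0.0049, so H₀ = 1.5757 rad = 90.28°.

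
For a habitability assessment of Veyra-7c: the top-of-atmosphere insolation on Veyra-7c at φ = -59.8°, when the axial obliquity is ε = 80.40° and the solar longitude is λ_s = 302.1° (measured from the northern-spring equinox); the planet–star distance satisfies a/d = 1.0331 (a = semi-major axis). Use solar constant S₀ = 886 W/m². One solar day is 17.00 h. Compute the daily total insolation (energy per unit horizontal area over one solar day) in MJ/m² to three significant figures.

41.8 MJ/m²

Solar declination: sin δ = sin ε · sin λ_s = sin 80.40° × sin 302.1° = -0.83526, so δ = -56.643°.
cos H₀ = −tan(-59.8°) tan(-56.643°) = -2.6100 ≤ −1 ⇒ polar day, H₀ = π.
Bracket: H₀ sin φ sin δ + cos φ cos δ sin H₀ = 3.1416×-0.86427×-0.83526 + 0.50302×0.54986×0.00000 = 2.267890 + 0.000000 = 2.267890.
Inverse-square distance factor (a/d)² = 1.0331² = 1.067296.
Q̄ = (S₀/π) × 1.067296 × [bracket] = (886/π) × 1.067296 × 2.267890 = 682.64 W/m².
Daily total = Q̄ × 17.00 h × 3600 s/h = 682.64 × 17.00 × 3600 / 10⁶ = 41.78 MJ/m².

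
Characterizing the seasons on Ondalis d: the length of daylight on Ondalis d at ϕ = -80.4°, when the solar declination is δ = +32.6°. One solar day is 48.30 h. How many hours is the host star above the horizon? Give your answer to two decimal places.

0.00 h

cos h₀ = −tan ϕ · tan δ = 3.7811 ≥ 1, so the host star never rises (polar night) and h₀ = 0.
Daylight = 2h₀/(2π) × 48.30 h = (0.0000/π) × 48.30 = 0.00 h.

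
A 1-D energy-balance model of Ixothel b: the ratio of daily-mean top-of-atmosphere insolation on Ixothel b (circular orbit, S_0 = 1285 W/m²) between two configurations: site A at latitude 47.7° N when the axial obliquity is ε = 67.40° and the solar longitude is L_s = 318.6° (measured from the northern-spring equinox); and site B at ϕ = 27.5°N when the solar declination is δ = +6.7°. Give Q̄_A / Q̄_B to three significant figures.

— Configuration A (ϕ=+47.7°):
Solar declination: sin δ = sin ε · sin L_s = sin 67.40° × sin 318.6° = -0.61053, so δ = -37.628°.
cos h₀ = −tan(+47.7°) tan(-37.628°) = 0.8472, h₀ = 0.5601 rad.
Bracket: h₀ sin ϕ sin δ + cos ϕ cos δ sin h₀ = 0.5601×0.73963×-0.61053 + 0.67301×0.79199×0.53130 = -0.252922 + 0.283192 = 0.030270.
Q̄ = (S_0/π) × [bracket] = (1285/π) × 0.030270 = 12.381 W/m².
— Configuration B (ϕ=+27.5°):
cos h₀ = −tan(+27.5°) tan(+6.700°) = -0.0612, h₀ = 1.6320 rad.
Bracket: h₀ sin ϕ sin δ + cos ϕ cos δ sin h₀ = 1.6320×0.46175×0.11667 + 0.88701×0.99317×0.99813 = 0.087920 + 0.879304 = 0.967224.
Q̄ = (S_0/π) × [bracket] = (1285/π) × 0.967224 = 395.62 W/m².
Ratio Q̄_A / Q̄_B = 12.381 / 395.62 = 0.03130.

Q̄_A / Q̄_B ≈ 0.0313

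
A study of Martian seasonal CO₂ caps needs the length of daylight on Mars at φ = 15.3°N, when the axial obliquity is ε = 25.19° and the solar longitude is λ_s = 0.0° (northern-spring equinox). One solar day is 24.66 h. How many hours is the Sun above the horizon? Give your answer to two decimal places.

12.33 h

Solar declination: sin δ = sin ε · sin λ_s = sin 25.19° × sin 0.0° = 0.00000, so δ = +0.000°.
cos H₀ = −tan φ · tan δ = −tan(+15.3°) × tan(+0.000°) = -0.0000, so H₀ = 1.5708 rad = 90.00°.
Daylight = 2H₀/(2π) × 24.66 h = (1.5708/π) × 24.66 = 12.33 h.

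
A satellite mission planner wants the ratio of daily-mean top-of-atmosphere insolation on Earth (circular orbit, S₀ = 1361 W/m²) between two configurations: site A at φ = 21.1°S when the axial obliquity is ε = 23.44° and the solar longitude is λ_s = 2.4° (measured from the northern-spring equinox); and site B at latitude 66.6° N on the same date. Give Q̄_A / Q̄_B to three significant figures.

— Configuration A (φ=-21.1°):
Solar declination: sin δ = sin ε · sin λ_s = sin 23.44° × sin 2.4° = 0.01666, so δ = +0.954°.
cos H₀ = −tan(-21.1°) tan(+0.954°) = 0.0064, H₀ = 1.5644 rad.
Bracket: H₀ sin φ sin δ + cos φ cos δ sin H₀ = 1.5644×-0.36000×0.01666 + 0.93295×0.99986×0.99998 = -0.009383 + 0.932801 = 0.923418.
Q̄ = (S₀/π) × [bracket] = (1361/π) × 0.923418 = 400.04 W/m².
— Configuration B (φ=+66.6°):
cos H₀ = −tan(+66.6°) tan(+0.954°) = -0.0385, H₀ = 1.6093 rad.
Bracket: H₀ sin φ sin δ + cos φ cos δ sin H₀ = 1.6093×0.91775×0.01666 + 0.39715×0.99986×0.99926 = 0.024606 + 0.396801 = 0.421407.
Q̄ = (S₀/π) × [bracket] = (1361/π) × 0.421407 = 182.56 W/m².
Ratio Q̄_A / Q̄_B = 400.04 / 182.56 = 2.191.

Q̄_A / Q̄_B ≈ 2.19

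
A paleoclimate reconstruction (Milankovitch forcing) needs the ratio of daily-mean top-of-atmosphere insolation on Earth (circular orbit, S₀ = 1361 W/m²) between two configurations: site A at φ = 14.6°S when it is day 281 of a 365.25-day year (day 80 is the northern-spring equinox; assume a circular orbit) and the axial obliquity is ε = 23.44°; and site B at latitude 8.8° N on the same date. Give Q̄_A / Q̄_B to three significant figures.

— Configuration A (φ=-14.6°):
Solar longitude: λ_s = 360° × (281 − 80)/365.25 = 198.111°.
sin δ = sin 23.44° × sin 198.111° = -0.12366, so δ = -7.103°.
cos H₀ = −tan(-14.6°) tan(-7.103°) = -0.0325, H₀ = 1.6033 rad.
Bracket: H₀ sin φ sin δ + cos φ cos δ sin H₀ = 1.6033×-0.25207×-0.12366 + 0.96771×0.99233×0.99947 = 0.049976 + 0.959779 = 1.009755.
Q̄ = (S₀/π) × [bracket] = (1361/π) × 1.009755 = 437.45 W/m².
— Configuration B (φ=+8.8°):
cos H₀ = −tan(+8.8°) tan(-7.103°) = 0.0193, H₀ = 1.5515 rad.
Bracket: H₀ sin φ sin δ + cos φ cos δ sin H₀ = 1.5515×0.15299×-0.12366 + 0.98823×0.99233×0.99981 = -0.029352 + 0.980464 = 0.951112.
Q̄ = (S₀/π) × [bracket] = (1361/π) × 0.951112 = 412.04 W/m².
Ratio Q̄_A / Q̄_B = 437.45 / 412.04 = 1.062.

Q̄_A / Q̄_B ≈ 1.06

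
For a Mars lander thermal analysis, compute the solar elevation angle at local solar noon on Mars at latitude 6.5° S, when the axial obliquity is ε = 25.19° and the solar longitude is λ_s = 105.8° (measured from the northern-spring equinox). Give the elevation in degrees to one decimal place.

Solar declination: sin δ = sin ε · sin λ_s = sin 25.19° × sin 105.8° = 0.40954, so δ = +24.176°.
At local noon the hour angle is zero, so the zenith angle equals |φ − δ| = |-6.5° − (+24.176°)| = 30.676°.
Elevation = 90° − 30.676° = 59.3°.

59.3°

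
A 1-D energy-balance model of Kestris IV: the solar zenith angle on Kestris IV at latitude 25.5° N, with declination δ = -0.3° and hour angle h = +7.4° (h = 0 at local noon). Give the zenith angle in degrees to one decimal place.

cos θ_z = sin φ sin δ + cos φ cos δ cos h = -0.002254 + 0.895056 = 0.892802.
θ_z = arccos(0.892802) = 26.8°.

θ_z = 26.8°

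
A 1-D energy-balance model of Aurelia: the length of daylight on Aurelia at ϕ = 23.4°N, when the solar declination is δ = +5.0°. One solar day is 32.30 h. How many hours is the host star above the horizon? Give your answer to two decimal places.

16.54 h

cos h₀ = −tan ϕ · tan δ = −tan(+23.4°) × tan(+5.000°) = -0.0379, so h₀ = 1.6087 rad = 92.17°.
Daylight = 2h₀/(2π) × 32.30 h = (1.6087/π) × 32.30 = 16.54 h.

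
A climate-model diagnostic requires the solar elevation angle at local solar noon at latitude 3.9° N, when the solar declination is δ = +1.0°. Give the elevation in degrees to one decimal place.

87.1°

At local noon the hour angle is zero, so the zenith angle equals |φ − δ| = |+3.9° − (+1.000°)| = 2.900°.
Elevation = 90° − 2.900° = 87.1°.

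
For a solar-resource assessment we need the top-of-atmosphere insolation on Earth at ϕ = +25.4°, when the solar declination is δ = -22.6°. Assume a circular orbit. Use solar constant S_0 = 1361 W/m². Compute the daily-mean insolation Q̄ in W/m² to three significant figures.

Q̄ ≈ 256 W/m²

cos h₀ = −tan(+25.4°) tan(-22.600°) = 0.1977, h₀ = 1.3718 rad.
Bracket: h₀ sin ϕ sin δ + cos ϕ cos δ sin h₀ = 1.3718×0.42894×-0.38430 + 0.90334×0.92321×0.98027 = -0.226130 + 0.817518 = 0.591388.
Q̄ = (S_0/π) × [bracket] = (1361/π) × 0.591388 = 256.2 W/m².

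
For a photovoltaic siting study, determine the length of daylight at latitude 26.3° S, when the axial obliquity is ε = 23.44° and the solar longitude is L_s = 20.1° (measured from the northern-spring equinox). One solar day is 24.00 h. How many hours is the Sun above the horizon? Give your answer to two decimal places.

11.48 h

Solar declination: sin δ = sin ε · sin L_s = sin 23.44° × sin 20.1° = 0.13670, so δ = +7.857°.
cos h₀ = −tan ϕ · tan δ = −tan(-26.3°) × tan(+7.857°) = 0.0682, so h₀ = 1.5025 rad = 86.09°.
Daylight = 2h₀/(2π) × 24.00 h = (1.5025/π) × 24.00 = 11.48 h.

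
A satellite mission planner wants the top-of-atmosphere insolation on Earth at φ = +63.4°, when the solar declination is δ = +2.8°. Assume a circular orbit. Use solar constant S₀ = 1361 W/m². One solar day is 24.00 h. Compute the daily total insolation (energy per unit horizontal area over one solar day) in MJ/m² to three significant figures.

cos H₀ = −tan(+63.4°) tan(+2.800°) = -0.0977, H₀ = 1.6686 rad.
Bracket: H₀ sin φ sin δ + cos φ cos δ sin H₀ = 1.6686×0.89415×0.04885 + 0.44776×0.99881×0.99522 = 0.072883 + 0.445089 = 0.517972.
Q̄ = (S₀/π) × [bracket] = (1361/π) × 0.517972 = 224.40 W/m².
Daily total = Q̄ × 24.00 h × 3600 s/h = 224.40 × 24.00 × 3600 / 10⁶ = 19.39 MJ/m².

19.4 MJ/m²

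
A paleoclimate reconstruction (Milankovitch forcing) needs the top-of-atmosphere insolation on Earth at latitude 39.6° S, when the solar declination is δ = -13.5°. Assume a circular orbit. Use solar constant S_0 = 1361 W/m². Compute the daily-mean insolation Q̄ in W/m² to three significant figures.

Q̄ ≈ 432 W/m²

cos h₀ = −tan(-39.6°) tan(-13.500°) = -0.1986, h₀ = 1.7707 rad.
Bracket: h₀ sin ϕ sin δ + cos ϕ cos δ sin h₀ = 1.7707×-0.63742×-0.23345 + 0.77051×0.97237×0.98008 = 0.263490 + 0.734296 = 0.997786.
Q̄ = (S_0/π) × [bracket] = (1361/π) × 0.997786 = 432.3 W/m².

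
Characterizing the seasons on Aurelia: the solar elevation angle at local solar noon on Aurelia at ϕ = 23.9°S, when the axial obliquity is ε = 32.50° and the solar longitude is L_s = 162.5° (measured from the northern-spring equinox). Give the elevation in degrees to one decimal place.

56.8°

Solar declination: sin δ = sin ε · sin L_s = sin 32.50° × sin 162.5° = 0.16157, so δ = +9.298°.
At local noon the hour angle is zero, so the zenith angle equals |ϕ − δ| = |-23.9° − (+9.298°)| = 33.198°.
Elevation = 90° − 33.198° = 56.8°.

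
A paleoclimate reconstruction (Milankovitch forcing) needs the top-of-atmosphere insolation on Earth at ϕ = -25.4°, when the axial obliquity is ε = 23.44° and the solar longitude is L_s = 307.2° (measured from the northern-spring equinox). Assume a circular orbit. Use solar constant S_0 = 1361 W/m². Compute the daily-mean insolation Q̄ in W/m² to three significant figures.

Q̄ ≈ 468 W/m²

Solar declination: sin δ = sin ε · sin L_s = sin 23.44° × sin 307.2° = -0.31685, so δ = -18.473°.
cos h₀ = −tan(-25.4°) tan(-18.473°) = -0.1586, h₀ = 1.7301 rad.
Bracket: h₀ sin ϕ sin δ + cos ϕ cos δ sin h₀ = 1.7301×-0.42894×-0.31685 + 0.90334×0.94848×0.98734 = 0.235137 + 0.845953 = 1.081090.
Q̄ = (S_0/π) × [bracket] = (1361/π) × 1.081090 = 468.3 W/m².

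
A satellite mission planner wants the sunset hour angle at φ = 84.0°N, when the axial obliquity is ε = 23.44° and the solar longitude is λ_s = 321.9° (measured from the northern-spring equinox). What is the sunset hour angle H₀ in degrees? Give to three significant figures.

H₀ = 0.00°

Solar declination: sin δ = sin ε · sin λ_s = sin 23.44° × sin 321.9° = -0.24545, so δ = -14.208°.
cos H₀ = −tan φ · tan δ = 2.4090 ≥ 1, so the Sun never rises (polar night) and H₀ = 0.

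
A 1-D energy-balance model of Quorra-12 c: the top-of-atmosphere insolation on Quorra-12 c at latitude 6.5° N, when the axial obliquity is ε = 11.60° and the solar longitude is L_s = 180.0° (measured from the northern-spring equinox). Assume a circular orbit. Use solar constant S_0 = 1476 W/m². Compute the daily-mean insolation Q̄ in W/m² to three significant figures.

Q̄ ≈ 467 W/m²

Solar declination: sin δ = sin ε · sin L_s = sin 11.60° × sin 180.0° = 0.00000, so δ = +0.000°.
cos h₀ = −tan(+6.5°) tan(+0.000°) = -0.0000, h₀ = 1.5708 rad.
Bracket: h₀ sin ϕ sin δ + cos ϕ cos δ sin h₀ = 1.5708×0.11320×0.00000 + 0.99357×1.00000×1.00000 = 0.000000 + 0.993570 = 0.993570.
Q̄ = (S_0/π) × [bracket] = (1476/π) × 0.993570 = 466.8 W/m².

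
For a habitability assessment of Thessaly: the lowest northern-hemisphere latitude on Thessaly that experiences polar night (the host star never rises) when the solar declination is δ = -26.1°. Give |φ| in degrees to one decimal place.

|φ| = 63.9°

Polar night requires cos H₀ = −tan φ tan δ ≥ 1, i.e. tan φ tan δ ≤ −1.
The boundary is |tan φ| · |tan δ| = 1, so |φ| = 90° − |δ| = 90° − 26.1° = 63.9° in the northern hemisphere.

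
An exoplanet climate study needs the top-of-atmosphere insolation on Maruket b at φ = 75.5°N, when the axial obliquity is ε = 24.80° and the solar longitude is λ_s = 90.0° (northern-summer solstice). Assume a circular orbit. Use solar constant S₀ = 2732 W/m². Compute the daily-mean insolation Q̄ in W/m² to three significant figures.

Q̄ ≈ 1.11e+03 W/m²

Solar declination: sin δ = sin ε · sin λ_s = sin 24.80° × sin 90.0° = 0.41945, so δ = +24.800°.
cos H₀ = −tan(+75.5°) tan(+24.800°) = -1.7867 ≤ −1 ⇒ polar day, H₀ = π.
Bracket: H₀ sin φ sin δ + cos φ cos δ sin H₀ = 3.1416×0.96815×0.41945 + 0.25038×0.90778×0.00000 = 1.275774 + 0.000000 = 1.275774.
Q̄ = (S₀/π) × [bracket] = (2732/π) × 1.275774 = 1109 W/m².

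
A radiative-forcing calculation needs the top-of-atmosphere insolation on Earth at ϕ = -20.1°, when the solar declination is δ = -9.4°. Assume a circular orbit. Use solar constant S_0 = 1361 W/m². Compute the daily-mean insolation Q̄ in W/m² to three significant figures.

Q̄ ≈ 440 W/m²

cos h₀ = −tan(-20.1°) tan(-9.400°) = -0.0606, h₀ = 1.6314 rad.
Bracket: h₀ sin ϕ sin δ + cos ϕ cos δ sin h₀ = 1.6314×-0.34366×-0.16333 + 0.93909×0.98657×0.99816 = 0.091570 + 0.924773 = 1.016343.
Q̄ = (S_0/π) × [bracket] = (1361/π) × 1.016343 = 440.3 W/m².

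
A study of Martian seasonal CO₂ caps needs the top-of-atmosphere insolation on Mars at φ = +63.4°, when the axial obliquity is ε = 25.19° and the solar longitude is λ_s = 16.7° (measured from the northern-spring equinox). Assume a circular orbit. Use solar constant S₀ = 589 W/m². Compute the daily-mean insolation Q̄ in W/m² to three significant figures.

Solar declination: sin δ = sin ε · sin λ_s = sin 25.19° × sin 16.7° = 0.12231, so δ = +7.025°.
cos H₀ = −tan(+63.4°) tan(+7.025°) = -0.2461, H₀ = 1.8194 rad.
Bracket: H₀ sin φ sin δ + cos φ cos δ sin H₀ = 1.8194×0.89415×0.12231 + 0.44776×0.99249×0.96925 = 0.198976 + 0.430732 = 0.629708.
Q̄ = (S₀/π) × [bracket] = (589/π) × 0.629708 = 118.1 W/m².

Q̄ ≈ 118 W/m²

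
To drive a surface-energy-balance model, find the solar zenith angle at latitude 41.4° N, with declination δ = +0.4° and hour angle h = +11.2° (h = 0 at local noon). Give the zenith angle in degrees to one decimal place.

cos θ_z = sin φ sin δ + cos φ cos δ cos h = 0.004617 + 0.735807 = 0.740424.
θ_z = arccos(0.740424) = 42.2°.

θ_z = 42.2°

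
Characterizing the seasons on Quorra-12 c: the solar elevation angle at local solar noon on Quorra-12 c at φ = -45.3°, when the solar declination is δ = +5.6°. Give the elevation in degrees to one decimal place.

At local noon the hour angle is zero, so the zenith angle equals |φ − δ| = |-45.3° − (+5.600°)| = 50.900°.
Elevation = 90° − 50.900° = 39.1°.

39.1°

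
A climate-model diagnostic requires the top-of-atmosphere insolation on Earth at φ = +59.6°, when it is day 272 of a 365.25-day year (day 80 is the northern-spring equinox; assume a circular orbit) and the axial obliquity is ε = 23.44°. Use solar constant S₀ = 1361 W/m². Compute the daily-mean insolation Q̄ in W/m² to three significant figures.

Solar longitude: λ_s = 360° × (272 − 80)/365.25 = 189.240°.
sin δ = sin 23.44° × sin 189.240° = -0.06387, so δ = -3.662°.
cos H₀ = −tan(+59.6°) tan(-3.662°) = 0.1091, H₀ = 1.4615 rad.
Bracket: H₀ sin φ sin δ + cos φ cos δ sin H₀ = 1.4615×0.86251×-0.06387 + 0.50603×0.99796×0.99403 = -0.080512 + 0.501983 = 0.421471.
Q̄ = (S₀/π) × [bracket] = (1361/π) × 0.421471 = 182.6 W/m².

Q̄ ≈ 183 W/m²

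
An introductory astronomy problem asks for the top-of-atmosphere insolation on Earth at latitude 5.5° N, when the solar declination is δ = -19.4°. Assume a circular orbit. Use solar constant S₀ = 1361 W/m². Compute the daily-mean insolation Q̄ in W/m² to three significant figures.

cos H₀ = −tan(+5.5°) tan(-19.400°) = 0.0339, H₀ = 1.5369 rad.
Bracket: H₀ sin φ sin δ + cos φ cos δ sin H₀ = 1.5369×0.09585×-0.33216 + 0.99540×0.94322×0.99942 = -0.048931 + 0.938337 = 0.889406.
Q̄ = (S₀/π) × [bracket] = (1361/π) × 0.889406 = 385.3 W/m².

Q̄ ≈ 385 W/m²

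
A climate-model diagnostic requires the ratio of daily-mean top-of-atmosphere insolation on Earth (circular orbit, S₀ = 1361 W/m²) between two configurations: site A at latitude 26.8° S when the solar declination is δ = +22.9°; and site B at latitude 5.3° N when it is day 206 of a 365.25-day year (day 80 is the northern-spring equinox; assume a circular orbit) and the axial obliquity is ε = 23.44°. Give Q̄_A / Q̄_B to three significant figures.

— Configuration A (φ=-26.8°):
cos H₀ = −tan(-26.8°) tan(+22.900°) = 0.2134, H₀ = 1.3558 rad.
Bracket: H₀ sin φ sin δ + cos φ cos δ sin H₀ = 1.3558×-0.45088×0.38912 + 0.89259×0.92119×0.97697 = -0.237870 + 0.803309 = 0.565439.
Q̄ = (S₀/π) × [bracket] = (1361/π) × 0.565439 = 244.96 W/m².
— Configuration B (φ=+5.3°):
Solar longitude: λ_s = 360° × (206 − 80)/365.25 = 124.189°.
sin δ = sin 23.44° × sin 124.189° = 0.32905, so δ = +19.211°.
cos H₀ = −tan(+5.3°) tan(+19.211°) = -0.0323, H₀ = 1.6031 rad.
Bracket: H₀ sin φ sin δ + cos φ cos δ sin H₀ = 1.6031×0.09237×0.32905 + 0.99572×0.94431×0.99948 = 0.048725 + 0.939779 = 0.988504.
Q̄ = (S₀/π) × [bracket] = (1361/π) × 0.988504 = 428.24 W/m².
Ratio Q̄_A / Q̄_B = 244.96 / 428.24 = 0.5720.

Q̄_A / Q̄_B ≈ 0.572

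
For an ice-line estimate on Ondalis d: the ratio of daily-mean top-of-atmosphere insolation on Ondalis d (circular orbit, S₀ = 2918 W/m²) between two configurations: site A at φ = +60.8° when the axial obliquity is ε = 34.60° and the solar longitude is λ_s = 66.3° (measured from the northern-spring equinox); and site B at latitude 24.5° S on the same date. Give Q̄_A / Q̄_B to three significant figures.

— Configuration A (φ=+60.8°):
Solar declination: sin δ = sin ε · sin λ_s = sin 34.60° × sin 66.3° = 0.51995, so δ = +31.329°.
cos H₀ = −tan(+60.8°) tan(+31.329°) = -1.0892 ≤ −1 ⇒ polar day, H₀ = π.
Bracket: H₀ sin φ sin δ + cos φ cos δ sin H₀ = 3.1416×0.87292×0.51995 + 0.48786×0.85419×0.00000 = 1.425893 + 0.000000 = 1.425893.
Q̄ = (S₀/π) × [bracket] = (2918/π) × 1.425893 = 1324.4 W/m².
— Configuration B (φ=-24.5°):
cos H₀ = −tan(-24.5°) tan(+31.329°) = 0.2774, H₀ = 1.2897 rad.
Bracket: H₀ sin φ sin δ + cos φ cos δ sin H₀ = 1.2897×-0.41469×0.51995 + 0.90996×0.85419×0.96075 = -0.278083 + 0.746771 = 0.468688.
Q̄ = (S₀/π) × [bracket] = (2918/π) × 0.468688 = 435.33 W/m².
Ratio Q̄_A / Q̄_B = 1324.4 / 435.33 = 3.042.

Q̄_A / Q̄_B ≈ 3.04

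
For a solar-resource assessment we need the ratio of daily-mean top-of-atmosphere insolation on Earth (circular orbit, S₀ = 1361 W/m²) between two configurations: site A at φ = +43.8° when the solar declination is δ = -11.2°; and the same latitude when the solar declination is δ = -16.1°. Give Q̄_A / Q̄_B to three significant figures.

Q̄_A / Q̄_B ≈ 1.22

— Configuration A (φ=+43.8°):
cos H₀ = −tan(+43.8°) tan(-11.200°) = 0.1899, H₀ = 1.3798 rad.
Bracket: H₀ sin φ sin δ + cos φ cos δ sin H₀ = 1.3798×0.69214×-0.19423 + 0.72176×0.98096×0.98181 = -0.185493 + 0.695139 = 0.509646.
Q̄ = (S₀/π) × [bracket] = (1361/π) × 0.509646 = 220.79 W/m².
— Configuration B (φ=+43.8°):
cos H₀ = −tan(+43.8°) tan(-16.100°) = 0.2768, H₀ = 1.2903 rad.
Bracket: H₀ sin φ sin δ + cos φ cos δ sin H₀ = 1.2903×0.69214×-0.27731 + 0.72176×0.96078×0.96093 = -0.247657 + 0.666359 = 0.418702.
Q̄ = (S₀/π) × [bracket] = (1361/π) × 0.418702 = 181.39 W/m².
Ratio Q̄_A / Q̄_B = 220.79 / 181.39 = 1.217.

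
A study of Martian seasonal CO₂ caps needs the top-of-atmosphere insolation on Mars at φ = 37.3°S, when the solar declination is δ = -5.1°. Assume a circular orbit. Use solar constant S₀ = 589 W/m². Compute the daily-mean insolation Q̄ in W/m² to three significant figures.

Q̄ ≈ 165 W/m²

cos H₀ = −tan(-37.3°) tan(-5.100°) = -0.0680, H₀ = 1.6388 rad.
Bracket: H₀ sin φ sin δ + cos φ cos δ sin H₀ = 1.6388×-0.60599×-0.08889 + 0.79547×0.99604×0.99769 = 0.088276 + 0.790490 = 0.878766.
Q̄ = (S₀/π) × [bracket] = (589/π) × 0.878766 = 164.8 W/m².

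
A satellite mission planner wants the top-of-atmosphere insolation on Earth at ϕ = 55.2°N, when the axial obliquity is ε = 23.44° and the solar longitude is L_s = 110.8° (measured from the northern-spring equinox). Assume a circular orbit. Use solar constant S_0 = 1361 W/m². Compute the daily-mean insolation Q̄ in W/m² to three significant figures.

Solar declination: sin δ = sin ε · sin L_s = sin 23.44° × sin 110.8° = 0.37186, so δ = +21.831°.
cos h₀ = −tan(+55.2°) tan(+21.831°) = -0.5764, h₀ = 2.1851 rad.
Bracket: h₀ sin ϕ sin δ + cos ϕ cos δ sin h₀ = 2.1851×0.82115×0.37186 + 0.57071×0.92829×0.81719 = 0.667226 + 0.432935 = 1.100161.
Q̄ = (S_0/π) × [bracket] = (1361/π) × 1.100161 = 476.6 W/m².

Q̄ ≈ 477 W/m²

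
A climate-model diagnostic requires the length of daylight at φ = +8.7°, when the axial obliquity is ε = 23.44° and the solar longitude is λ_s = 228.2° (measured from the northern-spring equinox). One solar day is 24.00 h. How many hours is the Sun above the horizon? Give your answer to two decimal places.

11.64 h

Solar declination: sin δ = sin ε · sin λ_s = sin 23.44° × sin 228.2° = -0.29654, so δ = -17.250°.
cos H₀ = −tan φ · tan δ = −tan(+8.7°) × tan(-17.250°) = 0.0475, so H₀ = 1.5233 rad = 87.28°.
Daylight = 2H₀/(2π) × 24.00 h = (1.5233/π) × 24.00 = 11.64 h.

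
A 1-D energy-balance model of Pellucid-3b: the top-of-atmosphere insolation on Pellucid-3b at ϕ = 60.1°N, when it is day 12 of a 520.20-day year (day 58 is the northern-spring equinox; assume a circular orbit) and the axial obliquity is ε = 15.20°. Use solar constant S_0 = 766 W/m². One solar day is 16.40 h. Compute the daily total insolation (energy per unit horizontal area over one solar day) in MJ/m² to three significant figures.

4.61 MJ/m²

Solar longitude: L_s = 360° × (12 − 58)/520.20 = -31.834°, i.e. -31.834° + 360° = 328.166°.
sin δ = sin 15.20° × sin 328.166° = -0.13829, so δ = -7.949°.
cos h₀ = −tan(+60.1°) tan(-7.949°) = 0.2428, h₀ = 1.3255 rad.
Bracket: h₀ sin ϕ sin δ + cos ϕ cos δ sin h₀ = 1.3255×0.86690×-0.13829 + 0.49849×0.99039×0.97007 = -0.158906 + 0.478923 = 0.320017.
Q̄ = (S_0/π) × [bracket] = (766/π) × 0.320017 = 78.028 W/m².
Daily total = Q̄ × 16.40 h × 3600 s/h = 78.028 × 16.40 × 3600 / 10⁶ = 4.607 MJ/m².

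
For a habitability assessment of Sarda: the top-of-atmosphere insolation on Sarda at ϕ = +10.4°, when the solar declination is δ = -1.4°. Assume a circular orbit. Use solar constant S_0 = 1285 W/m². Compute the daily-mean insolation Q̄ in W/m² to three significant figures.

cos h₀ = −tan(+10.4°) tan(-1.400°) = 0.0045, h₀ = 1.5663 rad.
Bracket: h₀ sin ϕ sin δ + cos ϕ cos δ sin h₀ = 1.5663×0.18052×-0.02443 + 0.98357×0.99970×0.99999 = -0.006908 + 0.983265 = 0.976357.
Q̄ = (S_0/π) × [bracket] = (1285/π) × 0.976357 = 399.4 W/m².

Q̄ ≈ 399 W/m²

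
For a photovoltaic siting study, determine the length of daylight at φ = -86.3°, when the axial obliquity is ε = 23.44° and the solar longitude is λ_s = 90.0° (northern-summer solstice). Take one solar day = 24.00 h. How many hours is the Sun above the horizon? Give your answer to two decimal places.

0.00 h

Solar declination: sin δ = sin ε · sin λ_s = sin 23.44° × sin 90.0° = 0.39779, so δ = +23.440°.
cos H₀ = −tan φ · tan δ = 6.7046 ≥ 1, so the Sun never rises (polar night) and H₀ = 0.
Daylight = 2H₀/(2π) × 24.00 h = (0.0000/π) × 24.00 = 0.00 h.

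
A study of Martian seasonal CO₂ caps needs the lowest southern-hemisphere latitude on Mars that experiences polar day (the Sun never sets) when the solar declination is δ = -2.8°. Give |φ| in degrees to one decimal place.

|φ| = 87.2°

Polar day requires cos H₀ = −tan φ tan δ ≤ −1, i.e. tan φ tan δ ≥ 1.
The boundary is |tan φ| · |tan δ| = 1, so |φ| = 90° − |δ| = 90° − 2.8° = 87.2° in the southern hemisphere.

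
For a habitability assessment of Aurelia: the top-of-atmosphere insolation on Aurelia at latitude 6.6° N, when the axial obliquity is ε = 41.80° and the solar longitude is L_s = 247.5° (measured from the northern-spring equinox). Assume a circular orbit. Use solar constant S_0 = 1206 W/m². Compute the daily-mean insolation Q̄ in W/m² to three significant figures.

Solar declination: sin δ = sin ε · sin L_s = sin 41.80° × sin 247.5° = -0.61580, so δ = -38.010°.
cos h₀ = −tan(+6.6°) tan(-38.010°) = 0.0904, h₀ = 1.4802 rad.
Bracket: h₀ sin ϕ sin δ + cos ϕ cos δ sin h₀ = 1.4802×0.11494×-0.61580 + 0.99337×0.78791×0.99590 = -0.104769 + 0.779477 = 0.674708.
Q̄ = (S_0/π) × [bracket] = (1206/π) × 0.674708 = 259.0 W/m².

Q̄ ≈ 259 W/m²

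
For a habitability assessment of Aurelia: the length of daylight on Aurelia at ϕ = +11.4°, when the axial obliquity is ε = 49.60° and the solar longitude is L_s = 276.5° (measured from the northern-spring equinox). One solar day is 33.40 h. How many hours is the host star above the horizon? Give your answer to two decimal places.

Solar declination: sin δ = sin ε · sin L_s = sin 49.60° × sin 276.5° = -0.75664, so δ = -49.169°.
cos h₀ = −tan ϕ · tan δ = −tan(+11.4°) × tan(-49.169°) = 0.2333, so h₀ = 1.3353 rad = 76.51°.
Daylight = 2h₀/(2π) × 33.40 h = (1.3353/π) × 33.40 = 14.20 h.

14.20 h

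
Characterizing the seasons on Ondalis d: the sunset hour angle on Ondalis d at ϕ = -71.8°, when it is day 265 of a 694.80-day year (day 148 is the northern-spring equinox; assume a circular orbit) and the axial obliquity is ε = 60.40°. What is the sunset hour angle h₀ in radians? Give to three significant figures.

h₀ = 0.00 rad

Solar longitude: L_s = 360° × (265 − 148)/694.80 = 60.622°.
sin δ = sin 60.40° × sin 60.622° = 0.75768, so δ = +49.260°.
cos h₀ = −tan ϕ · tan δ = 3.5311 ≥ 1, so the host star never rises (polar night) and h₀ = 0.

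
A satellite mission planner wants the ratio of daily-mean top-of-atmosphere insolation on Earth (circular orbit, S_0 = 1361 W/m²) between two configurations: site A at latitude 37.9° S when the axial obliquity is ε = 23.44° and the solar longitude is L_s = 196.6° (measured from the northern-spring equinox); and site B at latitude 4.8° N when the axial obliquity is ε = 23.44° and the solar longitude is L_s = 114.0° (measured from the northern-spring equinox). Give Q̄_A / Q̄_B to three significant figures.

— Configuration A (ϕ=-37.9°):
Solar declination: sin δ = sin ε · sin L_s = sin 23.44° × sin 196.6° = -0.11364, so δ = -6.525°.
cos h₀ = −tan(-37.9°) tan(-6.525°) = -0.0890, h₀ = 1.6600 rad.
Bracket: h₀ sin ϕ sin δ + cos ϕ cos δ sin h₀ = 1.6600×-0.61429×-0.11364 + 0.78908×0.99352×0.99603 = 0.115881 + 0.780854 = 0.896735.
Q̄ = (S_0/π) × [bracket] = (1361/π) × 0.896735 = 388.48 W/m².
— Configuration B (ϕ=+4.8°):
Solar declination: sin δ = sin ε · sin L_s = sin 23.44° × sin 114.0° = 0.36340, so δ = +21.309°.
cos h₀ = −tan(+4.8°) tan(+21.309°) = -0.0328, h₀ = 1.6036 rad.
Bracket: h₀ sin ϕ sin δ + cos ϕ cos δ sin h₀ = 1.6036×0.08368×0.36340 + 0.99649×0.93163×0.99946 = 0.048764 + 0.927859 = 0.976623.
Q̄ = (S_0/π) × [bracket] = (1361/π) × 0.976623 = 423.09 W/m².
Ratio Q̄_A / Q̄_B = 388.48 / 423.09 = 0.9182.

Q̄_A / Q̄_B ≈ 0.918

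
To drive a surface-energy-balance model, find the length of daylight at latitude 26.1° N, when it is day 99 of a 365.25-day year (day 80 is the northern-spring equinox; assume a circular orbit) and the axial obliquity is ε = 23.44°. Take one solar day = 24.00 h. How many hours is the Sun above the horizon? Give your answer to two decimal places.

12.48 h

Solar longitude: λ_s = 360° × (99 − 80)/365.25 = 18.727°.
sin δ = sin 23.44° × sin 18.727° = 0.12771, so δ = +7.337°.
cos H₀ = −tan φ · tan δ = −tan(+26.1°) × tan(+7.337°) = -0.0631, so H₀ = 1.6339 rad = 93.62°.
Daylight = 2H₀/(2π) × 24.00 h = (1.6339/π) × 24.00 = 12.48 h.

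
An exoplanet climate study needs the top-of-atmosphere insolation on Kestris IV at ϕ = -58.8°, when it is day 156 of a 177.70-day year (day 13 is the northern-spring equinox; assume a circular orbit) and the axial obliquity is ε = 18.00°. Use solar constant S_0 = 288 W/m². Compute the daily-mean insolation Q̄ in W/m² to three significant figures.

Q̄ ≈ 87.1 W/m²

Solar longitude: L_s = 360° × (156 − 13)/177.70 = 289.702°.
sin δ = sin 18.00° × sin 289.702° = -0.29093, so δ = -16.913°.
cos h₀ = −tan(-58.8°) tan(-16.913°) = -0.5021, h₀ = 2.0968 rad.
Bracket: h₀ sin ϕ sin δ + cos ϕ cos δ sin h₀ = 2.0968×-0.85536×-0.29093 + 0.51803×0.95675×0.86481 = 0.521788 + 0.428622 = 0.950410.
Q̄ = (S_0/π) × [bracket] = (288/π) × 0.950410 = 87.13 W/m².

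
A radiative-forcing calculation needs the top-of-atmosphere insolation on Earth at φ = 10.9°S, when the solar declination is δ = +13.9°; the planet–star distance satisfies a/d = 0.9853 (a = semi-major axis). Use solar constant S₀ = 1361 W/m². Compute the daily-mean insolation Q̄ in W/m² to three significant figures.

cos H₀ = −tan(-10.9°) tan(+13.900°) = 0.0477, H₀ = 1.5231 rad.
Bracket: H₀ sin φ sin δ + cos φ cos δ sin H₀ = 1.5231×-0.18910×0.24023 + 0.98196×0.97072×0.99886 = -0.069191 + 0.952122 = 0.882931.
Inverse-square distance factor (a/d)² = 0.9853² = 0.970816.
Q̄ = (S₀/π) × 0.970816 × [bracket] = (1361/π) × 0.970816 × 0.882931 = 371.3 W/m².

Q̄ ≈ 371 W/m²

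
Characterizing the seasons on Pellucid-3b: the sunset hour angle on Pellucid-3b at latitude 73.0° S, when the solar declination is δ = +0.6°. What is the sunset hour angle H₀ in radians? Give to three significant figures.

H₀ = 1.54 rad

cos H₀ = −tan φ · tan δ = −tan(-73.0°) × tan(+0.600°) = 0.0343, so H₀ = 1.5365 rad = 88.04°.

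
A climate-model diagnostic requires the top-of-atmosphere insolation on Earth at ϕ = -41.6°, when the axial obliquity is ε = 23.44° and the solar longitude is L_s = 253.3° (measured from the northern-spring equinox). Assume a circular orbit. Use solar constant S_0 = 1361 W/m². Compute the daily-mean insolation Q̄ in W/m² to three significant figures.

Solar declination: sin δ = sin ε · sin L_s = sin 23.44° × sin 253.3° = -0.38101, so δ = -22.396°.
cos h₀ = −tan(-41.6°) tan(-22.396°) = -0.3659, h₀ = 1.9454 rad.
Bracket: h₀ sin ϕ sin δ + cos ϕ cos δ sin h₀ = 1.9454×-0.66393×-0.38101 + 0.74780×0.92457×0.93066 = 0.492116 + 0.643452 = 1.135568.
Q̄ = (S_0/π) × [bracket] = (1361/π) × 1.135568 = 492.0 W/m².

Q̄ ≈ 492 W/m²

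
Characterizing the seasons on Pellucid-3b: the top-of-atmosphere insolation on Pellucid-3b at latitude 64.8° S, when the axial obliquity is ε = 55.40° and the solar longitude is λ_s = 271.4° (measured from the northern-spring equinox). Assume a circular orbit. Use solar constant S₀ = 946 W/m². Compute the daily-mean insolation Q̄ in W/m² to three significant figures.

Q̄ ≈ 704 W/m²

Solar declination: sin δ = sin ε · sin λ_s = sin 55.40° × sin 271.4° = -0.82289, so δ = -55.375°.
cos H₀ = −tan(-64.8°) tan(-55.375°) = -3.0777 ≤ −1 ⇒ polar day, H₀ = π.
Bracket: H₀ sin φ sin δ + cos φ cos δ sin H₀ = 3.1416×-0.90483×-0.82289 + 0.42578×0.56820×0.00000 = 2.339159 + 0.000000 = 2.339159.
Q̄ = (S₀/π) × [bracket] = (946/π) × 2.339159 = 704.4 W/m².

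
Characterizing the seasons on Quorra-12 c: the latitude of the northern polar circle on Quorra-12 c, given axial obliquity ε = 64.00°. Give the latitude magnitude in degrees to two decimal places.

The polar circle is the lowest latitude that experiences at least one full rotation of continuous daylight at the northern-summer solstice; it lies at |φ| = 90° − ε = 90° − 64.00° = 26.00°.

26.00°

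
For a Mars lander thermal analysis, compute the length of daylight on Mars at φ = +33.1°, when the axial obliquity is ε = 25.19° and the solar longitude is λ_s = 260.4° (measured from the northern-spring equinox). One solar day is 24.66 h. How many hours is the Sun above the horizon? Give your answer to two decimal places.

Solar declination: sin δ = sin ε · sin λ_s = sin 25.19° × sin 260.4° = -0.41966, so δ = -24.813°.
cos H₀ = −tan φ · tan δ = −tan(+33.1°) × tan(-24.813°) = 0.3014, so H₀ = 1.2646 rad = 72.46°.
Daylight = 2H₀/(2π) × 24.66 h = (1.2646/π) × 24.66 = 9.93 h.

9.93 h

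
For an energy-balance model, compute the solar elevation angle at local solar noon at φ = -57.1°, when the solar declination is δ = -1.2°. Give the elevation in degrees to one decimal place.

At local noon the hour angle is zero, so the zenith angle equals |φ − δ| = |-57.1° − (-1.200°)| = 55.900°.
Elevation = 90° − 55.900° = 34.1°.

34.1°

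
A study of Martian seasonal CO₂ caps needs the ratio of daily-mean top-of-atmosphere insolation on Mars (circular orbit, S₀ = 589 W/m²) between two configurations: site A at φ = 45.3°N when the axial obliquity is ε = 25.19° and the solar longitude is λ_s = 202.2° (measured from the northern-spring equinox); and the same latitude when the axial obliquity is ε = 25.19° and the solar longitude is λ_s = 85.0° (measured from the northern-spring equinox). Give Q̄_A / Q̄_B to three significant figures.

Q̄_A / Q̄_B ≈ 0.443

— Configuration A (φ=+45.3°):
Solar declination: sin δ = sin ε · sin λ_s = sin 25.19° × sin 202.2° = -0.16082, so δ = -9.254°.
cos H₀ = −tan(+45.3°) tan(-9.254°) = 0.1647, H₀ = 1.4054 rad.
Bracket: H₀ sin φ sin δ + cos φ cos δ sin H₀ = 1.4054×0.71080×-0.16082 + 0.70339×0.98698×0.98635 = -0.160652 + 0.684756 = 0.524104.
Q̄ = (S₀/π) × [bracket] = (589/π) × 0.524104 = 98.261 W/m².
— Configuration B (φ=+45.3°):
Solar declination: sin δ = sin ε · sin λ_s = sin 25.19° × sin 85.0° = 0.42400, so δ = +25.087°.
cos H₀ = −tan(+45.3°) tan(+25.087°) = -0.4731, H₀ = 2.0636 rad.
Bracket: H₀ sin φ sin δ + cos φ cos δ sin H₀ = 2.0636×0.71080×0.42400 + 0.70339×0.90566×0.88101 = 0.621926 + 0.561232 = 1.183158.
Q̄ = (S₀/π) × [bracket] = (589/π) × 1.183158 = 221.82 W/m².
Ratio Q̄_A / Q̄_B = 98.261 / 221.82 = 0.4430.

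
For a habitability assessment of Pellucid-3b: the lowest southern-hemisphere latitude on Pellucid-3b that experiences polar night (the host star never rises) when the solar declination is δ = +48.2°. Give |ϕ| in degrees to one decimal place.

|ϕ| = 41.8°

Polar night requires cos h₀ = −tan ϕ tan δ ≥ 1, i.e. tan ϕ tan δ ≤ −1.
The boundary is |tan ϕ| · |tan δ| = 1, so |ϕ| = 90° − |δ| = 90° − 48.2° = 41.8° in the southern hemisphere.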